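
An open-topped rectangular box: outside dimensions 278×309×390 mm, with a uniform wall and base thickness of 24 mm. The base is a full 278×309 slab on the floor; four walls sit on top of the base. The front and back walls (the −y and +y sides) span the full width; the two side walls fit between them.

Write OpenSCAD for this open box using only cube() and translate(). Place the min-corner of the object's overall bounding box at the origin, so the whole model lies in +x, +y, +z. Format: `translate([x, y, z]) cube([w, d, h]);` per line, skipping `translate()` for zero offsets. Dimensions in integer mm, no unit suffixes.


cube([278, 309, 24]);
translate([0, 0, 24]) cube([278, 24, 366]);
translate([0, 285, 24]) cube([278, 24, 366]);
translate([0, 24, 24]) cube([24, 261, 366]);
translate([254, 24, 24]) cube([24, 261, 366]);


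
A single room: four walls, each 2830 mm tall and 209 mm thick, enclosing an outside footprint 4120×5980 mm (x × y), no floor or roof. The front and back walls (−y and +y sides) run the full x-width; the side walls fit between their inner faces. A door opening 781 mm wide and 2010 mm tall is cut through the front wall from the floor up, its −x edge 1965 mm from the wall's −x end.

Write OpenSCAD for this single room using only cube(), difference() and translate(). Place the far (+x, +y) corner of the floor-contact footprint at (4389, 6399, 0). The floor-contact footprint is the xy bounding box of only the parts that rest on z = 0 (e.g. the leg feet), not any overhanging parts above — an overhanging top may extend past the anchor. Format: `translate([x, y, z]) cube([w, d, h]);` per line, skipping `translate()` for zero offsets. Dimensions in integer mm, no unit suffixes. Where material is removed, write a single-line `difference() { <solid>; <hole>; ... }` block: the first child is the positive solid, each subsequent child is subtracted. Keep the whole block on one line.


difference() { translate([269, 419, 0]) cube([4120, 209, 2830]); translate([2234, 419, 0]) cube([781, 209, 2010]); }
translate([269, 6190, 0]) cube([4120, 209, 2830]);
translate([269, 628, 0]) cube([209, 5562, 2830]);
translate([4180, 628, 0]) cube([209, 5562, 2830]);


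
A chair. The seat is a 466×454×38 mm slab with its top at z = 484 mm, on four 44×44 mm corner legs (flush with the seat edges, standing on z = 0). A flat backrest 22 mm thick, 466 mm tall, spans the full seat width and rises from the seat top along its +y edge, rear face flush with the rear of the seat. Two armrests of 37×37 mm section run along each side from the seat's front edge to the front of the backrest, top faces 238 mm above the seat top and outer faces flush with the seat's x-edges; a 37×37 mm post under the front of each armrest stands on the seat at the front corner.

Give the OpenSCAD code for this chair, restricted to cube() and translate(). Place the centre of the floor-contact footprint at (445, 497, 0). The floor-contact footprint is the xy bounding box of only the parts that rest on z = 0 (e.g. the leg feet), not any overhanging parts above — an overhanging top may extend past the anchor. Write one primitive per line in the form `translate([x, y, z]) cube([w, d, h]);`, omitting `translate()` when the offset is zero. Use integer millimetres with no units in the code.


// leg_h = 484 - 38 = 446
// arm post h = 238 - 37 = 201
translate([212, 270, 446]) cube([466, 454, 38]);
translate([212, 270, 0]) cube([44, 44, 446]);
translate([634, 270, 0]) cube([44, 44, 446]);
translate([212, 680, 0]) cube([44, 44, 446]);
translate([634, 680, 0]) cube([44, 44, 446]);
translate([212, 702, 484]) cube([466, 22, 466]);
translate([212, 270, 685]) cube([37, 432, 37]);
translate([641, 270, 685]) cube([37, 432, 37]);
translate([212, 270, 484]) cube([37, 37, 201]);
translate([641, 270, 484]) cube([37, 37, 201]);


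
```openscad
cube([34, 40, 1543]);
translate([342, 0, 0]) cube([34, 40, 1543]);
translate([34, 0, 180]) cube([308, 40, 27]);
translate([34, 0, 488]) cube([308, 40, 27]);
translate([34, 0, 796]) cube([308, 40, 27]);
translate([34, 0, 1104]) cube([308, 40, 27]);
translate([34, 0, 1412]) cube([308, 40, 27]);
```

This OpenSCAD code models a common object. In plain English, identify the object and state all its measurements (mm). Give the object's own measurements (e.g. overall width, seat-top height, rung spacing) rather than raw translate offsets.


A straight ladder. Two 34×40 mm vertical rails, 1543 mm tall, stand 376 mm apart (outside-to-outside) with their front faces coplanar on the −y side. 5 rungs, each 40 mm deep and 27 mm tall, span between the inner faces of the rails, front faces flush with the rails. The lowest rung's underside is at z = 180 mm and rungs are spaced 308 mm apart (underside to underside).


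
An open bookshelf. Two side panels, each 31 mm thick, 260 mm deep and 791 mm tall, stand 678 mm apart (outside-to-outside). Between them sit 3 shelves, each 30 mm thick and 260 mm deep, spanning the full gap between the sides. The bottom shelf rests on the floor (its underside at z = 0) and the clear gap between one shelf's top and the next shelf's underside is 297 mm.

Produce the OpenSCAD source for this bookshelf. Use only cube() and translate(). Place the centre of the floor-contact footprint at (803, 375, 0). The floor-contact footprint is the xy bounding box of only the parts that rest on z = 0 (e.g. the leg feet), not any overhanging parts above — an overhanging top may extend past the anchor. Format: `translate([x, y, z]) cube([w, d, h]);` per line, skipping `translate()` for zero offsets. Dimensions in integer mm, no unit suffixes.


translate([464, 245, 0]) cube([31, 260, 791]);
translate([1111, 245, 0]) cube([31, 260, 791]);
translate([495, 245, 0]) cube([616, 260, 30]);
translate([495, 245, 327]) cube([616, 260, 30]);
translate([495, 245, 654]) cube([616, 260, 30]);


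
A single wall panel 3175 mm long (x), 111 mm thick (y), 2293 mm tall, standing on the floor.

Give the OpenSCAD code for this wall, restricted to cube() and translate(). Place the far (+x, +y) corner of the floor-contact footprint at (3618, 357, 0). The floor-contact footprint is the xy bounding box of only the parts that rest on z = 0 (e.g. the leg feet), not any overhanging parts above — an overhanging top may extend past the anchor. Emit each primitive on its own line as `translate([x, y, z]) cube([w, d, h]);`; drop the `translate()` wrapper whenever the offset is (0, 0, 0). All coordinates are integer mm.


translate([443, 246, 0]) cube([3175, 111, 2293]);


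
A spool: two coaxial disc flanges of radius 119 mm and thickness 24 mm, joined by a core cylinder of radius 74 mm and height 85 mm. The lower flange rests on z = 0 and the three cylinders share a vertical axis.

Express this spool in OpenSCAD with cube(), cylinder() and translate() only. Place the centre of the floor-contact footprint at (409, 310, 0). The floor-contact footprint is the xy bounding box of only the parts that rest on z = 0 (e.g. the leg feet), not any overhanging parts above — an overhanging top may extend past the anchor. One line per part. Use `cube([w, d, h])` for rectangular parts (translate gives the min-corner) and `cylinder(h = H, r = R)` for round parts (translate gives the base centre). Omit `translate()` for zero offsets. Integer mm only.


translate([409, 310, 0]) cylinder(h = 24, r = 119);
translate([409, 310, 24]) cylinder(h = 85, r = 74);
translate([409, 310, 109]) cylinder(h = 24, r = 119);


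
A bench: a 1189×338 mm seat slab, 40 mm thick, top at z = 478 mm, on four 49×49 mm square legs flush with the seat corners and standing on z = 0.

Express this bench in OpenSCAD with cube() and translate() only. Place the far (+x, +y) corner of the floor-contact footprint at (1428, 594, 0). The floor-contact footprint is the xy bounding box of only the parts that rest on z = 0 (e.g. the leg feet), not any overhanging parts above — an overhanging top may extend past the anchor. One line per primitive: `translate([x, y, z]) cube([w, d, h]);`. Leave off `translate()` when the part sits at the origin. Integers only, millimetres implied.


translate([239, 256, 438]) cube([1189, 338, 40]);
translate([239, 256, 0]) cube([49, 49, 438]);
translate([239, 545, 0]) cube([49, 49, 438]);
translate([1379, 256, 0]) cube([49, 49, 438]);
translate([1379, 545, 0]) cube([49, 49, 438]);


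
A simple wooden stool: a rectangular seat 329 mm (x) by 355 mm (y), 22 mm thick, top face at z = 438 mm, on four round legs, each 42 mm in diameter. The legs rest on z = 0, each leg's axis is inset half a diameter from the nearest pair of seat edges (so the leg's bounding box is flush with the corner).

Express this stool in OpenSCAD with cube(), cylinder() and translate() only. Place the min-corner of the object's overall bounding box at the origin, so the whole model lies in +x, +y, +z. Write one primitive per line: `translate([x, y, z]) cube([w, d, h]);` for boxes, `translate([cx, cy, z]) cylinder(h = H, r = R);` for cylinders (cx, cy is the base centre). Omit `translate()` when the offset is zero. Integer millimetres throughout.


translate([0, 0, 416]) cube([329, 355, 22]);
translate([21, 21, 0]) cylinder(h = 416, r = 21);
translate([308, 21, 0]) cylinder(h = 416, r = 21);
translate([21, 334, 0]) cylinder(h = 416, r = 21);
translate([308, 334, 0]) cylinder(h = 416, r = 21);


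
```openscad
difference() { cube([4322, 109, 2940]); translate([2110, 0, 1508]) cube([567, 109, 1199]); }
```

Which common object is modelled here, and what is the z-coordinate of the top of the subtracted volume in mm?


A wall with a window opening. The window head height is 2707 mm.

A wall with a rectangular opening subtracted — a window. Sill at z = 1508, opening 1199 mm tall, so the head is at 1508 + 1199 = 2707 mm.


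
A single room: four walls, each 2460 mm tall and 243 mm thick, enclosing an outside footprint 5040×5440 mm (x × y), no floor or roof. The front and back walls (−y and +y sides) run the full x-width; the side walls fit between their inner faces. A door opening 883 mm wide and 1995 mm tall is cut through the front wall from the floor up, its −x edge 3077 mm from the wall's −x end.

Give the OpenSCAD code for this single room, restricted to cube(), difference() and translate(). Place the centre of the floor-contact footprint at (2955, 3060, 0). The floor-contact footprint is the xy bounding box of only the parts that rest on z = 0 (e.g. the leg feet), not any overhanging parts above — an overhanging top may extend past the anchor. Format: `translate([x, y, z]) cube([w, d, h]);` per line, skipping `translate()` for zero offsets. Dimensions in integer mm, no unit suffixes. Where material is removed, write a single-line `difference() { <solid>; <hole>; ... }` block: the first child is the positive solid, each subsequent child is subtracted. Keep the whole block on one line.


difference() { translate([435, 340, 0]) cube([5040, 243, 2460]); translate([3512, 340, 0]) cube([883, 243, 1995]); }
translate([435, 5537, 0]) cube([5040, 243, 2460]);
translate([435, 583, 0]) cube([243, 4954, 2460]);
translate([5232, 583, 0]) cube([243, 4954, 2460]);


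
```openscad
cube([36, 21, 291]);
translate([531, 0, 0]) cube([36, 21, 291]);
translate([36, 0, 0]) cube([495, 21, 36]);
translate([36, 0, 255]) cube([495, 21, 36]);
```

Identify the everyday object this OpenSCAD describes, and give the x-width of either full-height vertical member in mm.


A picture frame. The border width is 36 mm.

Four thin pieces enclosing a rectangular opening — a picture frame. The two full-height stiles are 291 mm tall; the top rail sits at z = 255 and is 36 mm tall, so the border above the opening is 291 − 255 = 36 mm, matching the stile x-width.


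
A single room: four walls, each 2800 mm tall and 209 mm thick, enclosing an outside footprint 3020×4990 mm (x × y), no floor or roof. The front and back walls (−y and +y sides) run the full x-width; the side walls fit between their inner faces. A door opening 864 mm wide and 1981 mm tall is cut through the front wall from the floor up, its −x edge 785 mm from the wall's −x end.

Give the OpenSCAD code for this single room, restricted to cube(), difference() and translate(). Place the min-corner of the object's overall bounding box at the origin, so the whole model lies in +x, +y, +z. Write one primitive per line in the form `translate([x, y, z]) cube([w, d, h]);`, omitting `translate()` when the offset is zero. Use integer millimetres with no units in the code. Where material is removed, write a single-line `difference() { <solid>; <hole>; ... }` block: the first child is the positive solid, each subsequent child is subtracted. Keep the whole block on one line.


difference() { cube([3020, 209, 2800]); translate([785, 0, 0]) cube([864, 209, 1981]); }
translate([0, 4781, 0]) cube([3020, 209, 2800]);
translate([0, 209, 0]) cube([209, 4572, 2800]);
translate([2811, 209, 0]) cube([209, 4572, 2800]);


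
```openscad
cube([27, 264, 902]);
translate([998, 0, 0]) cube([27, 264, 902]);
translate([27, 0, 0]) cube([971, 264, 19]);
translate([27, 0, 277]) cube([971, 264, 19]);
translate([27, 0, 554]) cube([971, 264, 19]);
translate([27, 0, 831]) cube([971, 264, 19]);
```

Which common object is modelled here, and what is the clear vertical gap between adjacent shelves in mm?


A bookshelf. The clear shelf gap is 258 mm.

Two tall side panels with 4 horizontal boards between them — a bookshelf. The first two shelf undersides are at z = 0 and z = 277; with shelf thickness 19, the clear gap is 277 − 0 − 19 = 258 mm.


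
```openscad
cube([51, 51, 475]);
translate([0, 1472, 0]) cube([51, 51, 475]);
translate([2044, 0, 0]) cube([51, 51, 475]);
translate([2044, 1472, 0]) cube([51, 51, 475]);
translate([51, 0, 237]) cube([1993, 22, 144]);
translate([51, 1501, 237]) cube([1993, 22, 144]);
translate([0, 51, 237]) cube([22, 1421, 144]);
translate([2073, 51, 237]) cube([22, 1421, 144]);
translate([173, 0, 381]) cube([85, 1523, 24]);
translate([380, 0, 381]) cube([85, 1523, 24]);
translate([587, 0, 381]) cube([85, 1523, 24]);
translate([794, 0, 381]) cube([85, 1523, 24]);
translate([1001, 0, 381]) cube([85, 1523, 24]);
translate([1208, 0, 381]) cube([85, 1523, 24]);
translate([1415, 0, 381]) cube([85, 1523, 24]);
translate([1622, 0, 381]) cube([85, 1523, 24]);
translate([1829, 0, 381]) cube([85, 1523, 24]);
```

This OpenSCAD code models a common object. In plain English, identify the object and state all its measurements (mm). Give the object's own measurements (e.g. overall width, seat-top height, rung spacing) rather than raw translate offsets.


A bed frame 2095 mm long (x) by 1523 mm wide (y). Four 51×51 mm corner posts, 475 mm tall, at the corners of the footprint. Four rails of 22 mm thickness and 144 mm height run between adjacent posts with their undersides at z = 237 mm, their outer faces flush with the outside of the frame (the two x-running rails run between the posts' inner faces; the two y-running rails run between the posts' inner faces). 9 slats, each 85 mm wide (x) and 24 mm thick, lie across the top of the two x-running rails, running the full 1523 mm width of the frame in y; along x they sit between the end posts with a 122 mm gap after the −x posts and between neighbouring slats, leaving 130 mm before the +x posts.


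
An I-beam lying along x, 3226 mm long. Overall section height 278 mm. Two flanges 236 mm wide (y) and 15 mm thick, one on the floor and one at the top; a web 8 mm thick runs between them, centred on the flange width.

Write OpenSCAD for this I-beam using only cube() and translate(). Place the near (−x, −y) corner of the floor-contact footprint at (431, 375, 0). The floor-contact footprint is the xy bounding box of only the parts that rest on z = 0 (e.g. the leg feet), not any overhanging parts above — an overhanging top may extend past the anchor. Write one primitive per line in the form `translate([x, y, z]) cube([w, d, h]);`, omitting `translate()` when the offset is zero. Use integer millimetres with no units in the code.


translate([431, 375, 0]) cube([3226, 236, 15]);
translate([431, 489, 15]) cube([3226, 8, 248]);
translate([431, 375, 263]) cube([3226, 236, 15]);


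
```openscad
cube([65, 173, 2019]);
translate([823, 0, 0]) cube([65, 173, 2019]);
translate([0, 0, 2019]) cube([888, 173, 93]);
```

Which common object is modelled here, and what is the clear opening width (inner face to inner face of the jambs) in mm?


A door frame. The clear opening width is 758 mm.

Two 2019 mm tall posts with a header on top — a door frame. The left jamb is 65 mm wide at x = 0; the right jamb starts at x = 823. The clear opening is 823 − 65 = 758 mm.


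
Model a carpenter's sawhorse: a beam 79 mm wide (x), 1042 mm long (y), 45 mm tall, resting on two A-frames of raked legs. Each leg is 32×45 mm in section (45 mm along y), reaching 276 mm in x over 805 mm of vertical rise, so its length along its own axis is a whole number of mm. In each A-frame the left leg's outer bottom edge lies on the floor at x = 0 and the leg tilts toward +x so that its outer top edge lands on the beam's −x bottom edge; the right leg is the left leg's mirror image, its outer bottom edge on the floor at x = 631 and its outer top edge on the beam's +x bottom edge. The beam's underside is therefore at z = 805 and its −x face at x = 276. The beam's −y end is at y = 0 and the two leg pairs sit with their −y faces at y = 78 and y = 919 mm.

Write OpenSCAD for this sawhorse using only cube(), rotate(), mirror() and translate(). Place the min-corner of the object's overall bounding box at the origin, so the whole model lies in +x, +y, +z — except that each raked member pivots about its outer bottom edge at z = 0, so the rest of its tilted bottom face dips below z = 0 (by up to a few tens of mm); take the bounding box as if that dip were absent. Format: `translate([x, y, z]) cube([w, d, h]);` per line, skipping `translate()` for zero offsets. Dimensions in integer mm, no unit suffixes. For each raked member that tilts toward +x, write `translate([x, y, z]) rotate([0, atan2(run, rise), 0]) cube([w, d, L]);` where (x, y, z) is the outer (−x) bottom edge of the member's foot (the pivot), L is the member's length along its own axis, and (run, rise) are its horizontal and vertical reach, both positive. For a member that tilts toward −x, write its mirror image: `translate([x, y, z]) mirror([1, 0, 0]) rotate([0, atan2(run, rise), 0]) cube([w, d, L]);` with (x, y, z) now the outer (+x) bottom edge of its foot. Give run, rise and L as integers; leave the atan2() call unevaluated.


translate([276, 0, 805]) cube([79, 1042, 45]);
translate([0, 78, 0]) rotate([0, atan2(276, 805), 0]) cube([32, 45, 851]);
translate([631, 78, 0]) mirror([1, 0, 0]) rotate([0, atan2(276, 805), 0]) cube([32, 45, 851]);
translate([0, 919, 0]) rotate([0, atan2(276, 805), 0]) cube([32, 45, 851]);
translate([631, 919, 0]) mirror([1, 0, 0]) rotate([0, atan2(276, 805), 0]) cube([32, 45, 851]);


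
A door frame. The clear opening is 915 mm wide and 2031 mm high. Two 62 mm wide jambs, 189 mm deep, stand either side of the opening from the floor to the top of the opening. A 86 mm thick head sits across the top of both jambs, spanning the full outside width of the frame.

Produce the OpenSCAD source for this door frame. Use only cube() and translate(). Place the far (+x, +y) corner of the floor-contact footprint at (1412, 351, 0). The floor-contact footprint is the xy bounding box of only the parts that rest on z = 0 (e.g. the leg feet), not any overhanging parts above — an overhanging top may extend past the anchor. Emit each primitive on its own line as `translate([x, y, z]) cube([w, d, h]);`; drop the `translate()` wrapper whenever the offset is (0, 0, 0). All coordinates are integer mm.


translate([373, 162, 0]) cube([62, 189, 2031]);
translate([1350, 162, 0]) cube([62, 189, 2031]);
translate([373, 162, 2031]) cube([1039, 189, 86]);


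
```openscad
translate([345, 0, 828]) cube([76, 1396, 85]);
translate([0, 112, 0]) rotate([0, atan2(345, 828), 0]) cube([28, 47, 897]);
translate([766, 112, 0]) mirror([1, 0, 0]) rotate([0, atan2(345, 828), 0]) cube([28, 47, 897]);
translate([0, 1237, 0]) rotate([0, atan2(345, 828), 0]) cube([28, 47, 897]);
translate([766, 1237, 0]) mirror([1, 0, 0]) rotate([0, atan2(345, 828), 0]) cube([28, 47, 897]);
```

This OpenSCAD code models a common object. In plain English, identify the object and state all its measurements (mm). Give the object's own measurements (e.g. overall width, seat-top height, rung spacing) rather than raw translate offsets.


A sawhorse. A 76×1396×85 mm beam (x, y, z) sits on two A-frame leg pairs. Each pair is two raked legs of 28×47 mm section (47 mm along y) splaying symmetrically in x. Each leg rises 828 mm vertically over 345 mm of horizontal reach and is 897 mm long along its own axis. Every leg's outer bottom edge rests on the floor and its outer top edge meets a bottom edge of the beam — the left legs (tilting toward +x) meet the beam's −x bottom edge, the right legs (their mirror images, tilting toward −x) meet its +x bottom edge — so the leg tops tuck under the beam, the beam's underside is 828 mm above the floor, and the feet are 766 mm apart outside-to-outside with the beam centred between them. The two leg pairs are set in 112 mm from either end of the beam.


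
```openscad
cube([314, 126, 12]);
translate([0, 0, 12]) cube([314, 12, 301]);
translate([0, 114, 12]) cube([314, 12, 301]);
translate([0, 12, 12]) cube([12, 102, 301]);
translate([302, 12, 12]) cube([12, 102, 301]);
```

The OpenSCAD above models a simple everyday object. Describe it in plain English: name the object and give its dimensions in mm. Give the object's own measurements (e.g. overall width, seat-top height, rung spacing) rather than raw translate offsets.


An open-topped rectangular box: outside dimensions 314×126×313 mm, with a uniform wall and base thickness of 12 mm. The base is a full 314×126 slab on the floor; four walls sit on top of the base. The front and back walls (the −y and +y sides) span the full width; the two side walls fit between them.


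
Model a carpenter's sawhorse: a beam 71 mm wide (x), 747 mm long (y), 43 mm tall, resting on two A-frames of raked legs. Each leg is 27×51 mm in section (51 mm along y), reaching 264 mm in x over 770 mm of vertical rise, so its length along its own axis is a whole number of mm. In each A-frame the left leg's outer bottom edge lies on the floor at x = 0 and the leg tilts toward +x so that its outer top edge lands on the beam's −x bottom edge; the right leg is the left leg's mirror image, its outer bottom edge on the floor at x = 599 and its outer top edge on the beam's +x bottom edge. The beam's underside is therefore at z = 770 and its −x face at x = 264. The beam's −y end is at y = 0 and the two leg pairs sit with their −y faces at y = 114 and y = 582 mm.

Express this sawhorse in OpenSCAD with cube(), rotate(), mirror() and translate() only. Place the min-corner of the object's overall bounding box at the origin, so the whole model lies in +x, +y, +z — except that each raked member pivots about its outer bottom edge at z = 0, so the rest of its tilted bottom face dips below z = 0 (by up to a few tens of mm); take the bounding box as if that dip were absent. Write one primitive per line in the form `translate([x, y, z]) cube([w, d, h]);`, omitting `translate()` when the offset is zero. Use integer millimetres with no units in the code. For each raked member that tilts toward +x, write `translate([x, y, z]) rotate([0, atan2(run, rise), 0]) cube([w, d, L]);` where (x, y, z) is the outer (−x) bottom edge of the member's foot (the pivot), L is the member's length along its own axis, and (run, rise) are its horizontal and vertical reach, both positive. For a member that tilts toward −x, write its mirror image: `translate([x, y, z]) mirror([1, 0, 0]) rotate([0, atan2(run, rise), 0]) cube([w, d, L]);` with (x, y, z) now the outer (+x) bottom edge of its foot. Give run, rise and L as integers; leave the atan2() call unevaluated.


// leg length = √(264² + 770²) = 814
// right-leg outer foot x = 2·264 + 71 = 599
// beam min-corner = (264, 0, 770)
translate([264, 0, 770]) cube([71, 747, 43]);
translate([0, 114, 0]) rotate([0, atan2(264, 770), 0]) cube([27, 51, 814]);
translate([599, 114, 0]) mirror([1, 0, 0]) rotate([0, atan2(264, 770), 0]) cube([27, 51, 814]);
translate([0, 582, 0]) rotate([0, atan2(264, 770), 0]) cube([27, 51, 814]);
translate([599, 582, 0]) mirror([1, 0, 0]) rotate([0, atan2(264, 770), 0]) cube([27, 51, 814]);


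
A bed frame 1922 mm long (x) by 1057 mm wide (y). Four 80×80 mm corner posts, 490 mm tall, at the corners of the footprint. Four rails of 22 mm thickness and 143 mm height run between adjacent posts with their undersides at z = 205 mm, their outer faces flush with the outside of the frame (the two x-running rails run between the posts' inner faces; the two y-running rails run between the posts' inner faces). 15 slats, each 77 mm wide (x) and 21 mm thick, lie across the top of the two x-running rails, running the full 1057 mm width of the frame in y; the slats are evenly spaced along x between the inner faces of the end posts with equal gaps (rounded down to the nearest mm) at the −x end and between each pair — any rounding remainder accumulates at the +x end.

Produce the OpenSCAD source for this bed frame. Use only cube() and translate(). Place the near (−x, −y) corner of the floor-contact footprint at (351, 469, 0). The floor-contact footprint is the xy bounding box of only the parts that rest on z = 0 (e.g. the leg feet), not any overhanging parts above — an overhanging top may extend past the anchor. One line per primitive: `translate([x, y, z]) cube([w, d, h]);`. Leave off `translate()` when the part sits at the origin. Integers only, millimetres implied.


translate([351, 469, 0]) cube([80, 80, 490]);
translate([351, 1446, 0]) cube([80, 80, 490]);
translate([2193, 469, 0]) cube([80, 80, 490]);
translate([2193, 1446, 0]) cube([80, 80, 490]);
translate([431, 469, 205]) cube([1762, 22, 143]);
translate([431, 1504, 205]) cube([1762, 22, 143]);
translate([351, 549, 205]) cube([22, 897, 143]);
translate([2251, 549, 205]) cube([22, 897, 143]);
translate([468, 469, 348]) cube([77, 1057, 21]);
translate([582, 469, 348]) cube([77, 1057, 21]);
translate([696, 469, 348]) cube([77, 1057, 21]);
translate([810, 469, 348]) cube([77, 1057, 21]);
translate([924, 469, 348]) cube([77, 1057, 21]);
translate([1038, 469, 348]) cube([77, 1057, 21]);
translate([1152, 469, 348]) cube([77, 1057, 21]);
translate([1266, 469, 348]) cube([77, 1057, 21]);
translate([1380, 469, 348]) cube([77, 1057, 21]);
translate([1494, 469, 348]) cube([77, 1057, 21]);
translate([1608, 469, 348]) cube([77, 1057, 21]);
translate([1722, 469, 348]) cube([77, 1057, 21]);
translate([1836, 469, 348]) cube([77, 1057, 21]);
translate([1950, 469, 348]) cube([77, 1057, 21]);
translate([2064, 469, 348]) cube([77, 1057, 21]);


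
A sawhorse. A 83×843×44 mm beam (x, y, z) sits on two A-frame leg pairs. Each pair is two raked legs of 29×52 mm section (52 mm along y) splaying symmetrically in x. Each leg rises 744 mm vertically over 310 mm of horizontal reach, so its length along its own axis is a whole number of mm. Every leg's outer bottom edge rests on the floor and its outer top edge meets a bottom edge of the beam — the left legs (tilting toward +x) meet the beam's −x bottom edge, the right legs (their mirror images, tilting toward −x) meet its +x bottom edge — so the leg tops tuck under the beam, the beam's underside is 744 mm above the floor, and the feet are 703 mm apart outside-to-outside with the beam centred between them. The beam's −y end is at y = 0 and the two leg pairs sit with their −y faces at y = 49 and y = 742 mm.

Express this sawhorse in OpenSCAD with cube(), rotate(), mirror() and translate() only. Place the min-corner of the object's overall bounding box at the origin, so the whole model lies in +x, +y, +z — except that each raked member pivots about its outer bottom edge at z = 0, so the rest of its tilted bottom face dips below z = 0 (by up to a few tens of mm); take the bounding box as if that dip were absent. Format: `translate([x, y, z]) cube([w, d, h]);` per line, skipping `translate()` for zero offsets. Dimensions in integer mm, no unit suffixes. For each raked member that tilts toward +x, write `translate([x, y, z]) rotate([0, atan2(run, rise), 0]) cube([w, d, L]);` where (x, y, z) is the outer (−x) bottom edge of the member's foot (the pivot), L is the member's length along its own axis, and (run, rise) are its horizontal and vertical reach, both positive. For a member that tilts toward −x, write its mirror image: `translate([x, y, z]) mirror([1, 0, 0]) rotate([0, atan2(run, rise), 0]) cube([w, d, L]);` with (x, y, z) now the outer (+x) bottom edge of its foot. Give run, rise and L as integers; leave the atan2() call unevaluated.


translate([310, 0, 744]) cube([83, 843, 44]);
translate([0, 49, 0]) rotate([0, atan2(310, 744), 0]) cube([29, 52, 806]);
translate([703, 49, 0]) mirror([1, 0, 0]) rotate([0, atan2(310, 744), 0]) cube([29, 52, 806]);
translate([0, 742, 0]) rotate([0, atan2(310, 744), 0]) cube([29, 52, 806]);
translate([703, 742, 0]) mirror([1, 0, 0]) rotate([0, atan2(310, 744), 0]) cube([29, 52, 806]);


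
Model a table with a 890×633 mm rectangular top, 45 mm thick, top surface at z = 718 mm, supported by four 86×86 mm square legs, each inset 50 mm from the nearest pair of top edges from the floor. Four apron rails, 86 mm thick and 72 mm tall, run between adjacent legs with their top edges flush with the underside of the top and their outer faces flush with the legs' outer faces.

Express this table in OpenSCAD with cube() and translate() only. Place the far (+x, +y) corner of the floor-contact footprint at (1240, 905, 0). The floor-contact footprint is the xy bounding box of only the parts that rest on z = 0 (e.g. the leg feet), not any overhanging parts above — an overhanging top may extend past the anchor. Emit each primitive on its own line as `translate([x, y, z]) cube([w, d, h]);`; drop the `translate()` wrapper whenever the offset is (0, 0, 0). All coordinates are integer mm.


// leg_h = 718 - 45 = 673
// apron z = 673 - 72 = 601
translate([400, 322, 673]) cube([890, 633, 45]);
translate([450, 372, 0]) cube([86, 86, 673]);
translate([1154, 372, 0]) cube([86, 86, 673]);
translate([450, 819, 0]) cube([86, 86, 673]);
translate([1154, 819, 0]) cube([86, 86, 673]);
translate([536, 372, 601]) cube([618, 86, 72]);
translate([536, 819, 601]) cube([618, 86, 72]);
translate([450, 458, 601]) cube([86, 361, 72]);
translate([1154, 458, 601]) cube([86, 361, 72]);


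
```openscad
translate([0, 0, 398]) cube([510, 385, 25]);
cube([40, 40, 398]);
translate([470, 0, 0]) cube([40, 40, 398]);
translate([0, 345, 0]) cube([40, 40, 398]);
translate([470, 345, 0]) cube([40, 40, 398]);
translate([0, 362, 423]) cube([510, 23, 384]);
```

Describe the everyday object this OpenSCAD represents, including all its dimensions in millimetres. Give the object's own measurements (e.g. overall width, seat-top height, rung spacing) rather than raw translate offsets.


A chair. The seat is a 510×385×25 mm slab with its top at z = 423 mm, on four 40×40 mm corner legs (flush with the seat edges, standing on z = 0). A flat backrest 23 mm thick, 384 mm tall, spans the full seat width and rises from the seat top along its +y edge, rear face flush with the rear of the seat.


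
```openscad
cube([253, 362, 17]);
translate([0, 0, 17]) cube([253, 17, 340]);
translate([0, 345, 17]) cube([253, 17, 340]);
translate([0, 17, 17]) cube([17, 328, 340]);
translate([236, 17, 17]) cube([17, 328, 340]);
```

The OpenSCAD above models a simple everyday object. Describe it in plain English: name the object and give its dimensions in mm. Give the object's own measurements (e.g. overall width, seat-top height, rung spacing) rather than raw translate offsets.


An open-topped rectangular box: outside dimensions 253×362×357 mm, with a uniform wall and base thickness of 17 mm. The base is a full 253×362 slab on the floor; four walls sit on top of the base. The front and back walls (the −y and +y sides) span the full width; the two side walls fit between them.


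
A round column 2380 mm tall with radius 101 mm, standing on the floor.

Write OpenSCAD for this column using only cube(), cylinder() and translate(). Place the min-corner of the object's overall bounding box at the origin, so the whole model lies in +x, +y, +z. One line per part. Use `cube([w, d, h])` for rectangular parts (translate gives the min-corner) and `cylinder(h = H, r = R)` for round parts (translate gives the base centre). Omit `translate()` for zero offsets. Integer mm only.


translate([101, 101, 0]) cylinder(h = 2380, r = 101);


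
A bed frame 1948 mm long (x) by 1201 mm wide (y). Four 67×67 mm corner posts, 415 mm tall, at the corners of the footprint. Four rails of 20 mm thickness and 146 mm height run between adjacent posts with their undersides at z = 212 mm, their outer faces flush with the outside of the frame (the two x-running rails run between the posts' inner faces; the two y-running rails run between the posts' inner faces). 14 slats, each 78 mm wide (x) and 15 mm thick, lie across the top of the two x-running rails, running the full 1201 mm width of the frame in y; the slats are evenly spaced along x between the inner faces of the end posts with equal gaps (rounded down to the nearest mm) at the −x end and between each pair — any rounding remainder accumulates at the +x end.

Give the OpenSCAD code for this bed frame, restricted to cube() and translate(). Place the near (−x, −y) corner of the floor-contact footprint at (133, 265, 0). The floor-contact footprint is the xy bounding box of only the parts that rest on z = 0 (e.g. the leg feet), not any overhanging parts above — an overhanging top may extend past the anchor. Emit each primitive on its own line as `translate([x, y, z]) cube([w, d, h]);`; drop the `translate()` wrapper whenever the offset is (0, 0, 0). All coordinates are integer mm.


// slat z = rail_z + rail_h = 212 + 146 = 358
// slat gap = ⌊(1814 − 14·78) / 15⌋ = 48
translate([133, 265, 0]) cube([67, 67, 415]);
translate([133, 1399, 0]) cube([67, 67, 415]);
translate([2014, 265, 0]) cube([67, 67, 415]);
translate([2014, 1399, 0]) cube([67, 67, 415]);
translate([200, 265, 212]) cube([1814, 20, 146]);
translate([200, 1446, 212]) cube([1814, 20, 146]);
translate([133, 332, 212]) cube([20, 1067, 146]);
translate([2061, 332, 212]) cube([20, 1067, 146]);
translate([248, 265, 358]) cube([78, 1201, 15]);
translate([374, 265, 358]) cube([78, 1201, 15]);
translate([500, 265, 358]) cube([78, 1201, 15]);
translate([626, 265, 358]) cube([78, 1201, 15]);
translate([752, 265, 358]) cube([78, 1201, 15]);
translate([878, 265, 358]) cube([78, 1201, 15]);
translate([1004, 265, 358]) cube([78, 1201, 15]);
translate([1130, 265, 358]) cube([78, 1201, 15]);
translate([1256, 265, 358]) cube([78, 1201, 15]);
translate([1382, 265, 358]) cube([78, 1201, 15]);
translate([1508, 265, 358]) cube([78, 1201, 15]);
translate([1634, 265, 358]) cube([78, 1201, 15]);
translate([1760, 265, 358]) cube([78, 1201, 15]);
translate([1886, 265, 358]) cube([78, 1201, 15]);


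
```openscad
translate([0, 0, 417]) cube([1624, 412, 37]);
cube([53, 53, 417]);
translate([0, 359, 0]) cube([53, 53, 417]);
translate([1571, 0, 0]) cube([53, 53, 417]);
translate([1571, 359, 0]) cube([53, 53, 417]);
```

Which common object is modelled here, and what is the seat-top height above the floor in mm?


A bench. The seat-top height is 454 mm.

A long slab on four corner posts — a bench. The slab sits at z = 417 with thickness 37, so the top is 417 + 37 = 454 mm.


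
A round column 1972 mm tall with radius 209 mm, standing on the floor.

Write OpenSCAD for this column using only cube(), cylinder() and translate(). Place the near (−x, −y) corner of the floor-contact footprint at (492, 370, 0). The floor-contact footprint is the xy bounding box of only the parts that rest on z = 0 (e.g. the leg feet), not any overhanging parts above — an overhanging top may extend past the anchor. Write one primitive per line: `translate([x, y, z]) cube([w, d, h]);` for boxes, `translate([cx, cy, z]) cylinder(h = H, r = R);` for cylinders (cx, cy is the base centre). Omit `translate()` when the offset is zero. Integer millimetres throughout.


translate([701, 579, 0]) cylinder(h = 1972, r = 209);


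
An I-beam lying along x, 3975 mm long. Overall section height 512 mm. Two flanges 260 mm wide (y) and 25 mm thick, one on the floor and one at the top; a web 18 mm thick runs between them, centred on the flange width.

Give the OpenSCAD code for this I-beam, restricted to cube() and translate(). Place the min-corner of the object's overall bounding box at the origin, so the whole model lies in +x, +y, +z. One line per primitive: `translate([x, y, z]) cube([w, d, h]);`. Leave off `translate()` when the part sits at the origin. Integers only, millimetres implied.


cube([3975, 260, 25]);
translate([0, 121, 25]) cube([3975, 18, 462]);
translate([0, 0, 487]) cube([3975, 260, 25]);


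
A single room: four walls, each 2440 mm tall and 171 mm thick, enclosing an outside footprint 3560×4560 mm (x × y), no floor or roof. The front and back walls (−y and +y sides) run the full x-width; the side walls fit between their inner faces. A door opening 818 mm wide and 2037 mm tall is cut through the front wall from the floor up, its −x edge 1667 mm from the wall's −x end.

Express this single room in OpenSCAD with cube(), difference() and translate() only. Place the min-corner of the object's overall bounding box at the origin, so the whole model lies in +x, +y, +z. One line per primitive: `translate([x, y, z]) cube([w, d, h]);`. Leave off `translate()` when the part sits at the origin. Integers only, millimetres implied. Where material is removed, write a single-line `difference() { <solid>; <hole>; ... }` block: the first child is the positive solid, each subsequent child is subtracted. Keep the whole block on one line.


difference() { cube([3560, 171, 2440]); translate([1667, 0, 0]) cube([818, 171, 2037]); }
translate([0, 4389, 0]) cube([3560, 171, 2440]);
translate([0, 171, 0]) cube([171, 4218, 2440]);
translate([3389, 171, 0]) cube([171, 4218, 2440]);


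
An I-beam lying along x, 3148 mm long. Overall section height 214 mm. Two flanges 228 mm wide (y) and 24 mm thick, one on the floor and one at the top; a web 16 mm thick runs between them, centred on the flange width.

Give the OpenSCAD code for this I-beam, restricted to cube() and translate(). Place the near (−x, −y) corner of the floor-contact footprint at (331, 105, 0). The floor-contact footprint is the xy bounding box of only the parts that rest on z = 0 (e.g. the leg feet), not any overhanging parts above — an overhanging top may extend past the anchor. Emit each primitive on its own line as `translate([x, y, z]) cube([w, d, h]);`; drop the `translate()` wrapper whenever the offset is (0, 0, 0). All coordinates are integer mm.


translate([331, 105, 0]) cube([3148, 228, 24]);
translate([331, 211, 24]) cube([3148, 16, 166]);
translate([331, 105, 190]) cube([3148, 228, 24]);


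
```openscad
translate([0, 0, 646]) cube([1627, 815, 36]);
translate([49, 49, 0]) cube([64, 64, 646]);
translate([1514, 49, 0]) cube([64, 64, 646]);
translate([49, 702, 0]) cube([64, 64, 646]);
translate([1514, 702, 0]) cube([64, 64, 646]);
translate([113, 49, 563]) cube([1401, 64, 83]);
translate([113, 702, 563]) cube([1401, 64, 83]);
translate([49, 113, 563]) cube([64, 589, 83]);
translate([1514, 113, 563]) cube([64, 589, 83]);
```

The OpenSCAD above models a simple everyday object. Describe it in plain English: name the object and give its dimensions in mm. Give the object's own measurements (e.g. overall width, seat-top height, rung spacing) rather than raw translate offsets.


A rectangular dining table. The top is 1627×815×36 mm with its upper surface at z = 682 mm. It stands on four 64×64 mm square legs, each inset 49 mm from the nearest pair of top edges, running from the floor to the underside of the top. Four apron rails, 64 mm thick and 83 mm tall, run between adjacent legs with their top edges flush with the underside of the top and their outer faces flush with the legs' outer faces.
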